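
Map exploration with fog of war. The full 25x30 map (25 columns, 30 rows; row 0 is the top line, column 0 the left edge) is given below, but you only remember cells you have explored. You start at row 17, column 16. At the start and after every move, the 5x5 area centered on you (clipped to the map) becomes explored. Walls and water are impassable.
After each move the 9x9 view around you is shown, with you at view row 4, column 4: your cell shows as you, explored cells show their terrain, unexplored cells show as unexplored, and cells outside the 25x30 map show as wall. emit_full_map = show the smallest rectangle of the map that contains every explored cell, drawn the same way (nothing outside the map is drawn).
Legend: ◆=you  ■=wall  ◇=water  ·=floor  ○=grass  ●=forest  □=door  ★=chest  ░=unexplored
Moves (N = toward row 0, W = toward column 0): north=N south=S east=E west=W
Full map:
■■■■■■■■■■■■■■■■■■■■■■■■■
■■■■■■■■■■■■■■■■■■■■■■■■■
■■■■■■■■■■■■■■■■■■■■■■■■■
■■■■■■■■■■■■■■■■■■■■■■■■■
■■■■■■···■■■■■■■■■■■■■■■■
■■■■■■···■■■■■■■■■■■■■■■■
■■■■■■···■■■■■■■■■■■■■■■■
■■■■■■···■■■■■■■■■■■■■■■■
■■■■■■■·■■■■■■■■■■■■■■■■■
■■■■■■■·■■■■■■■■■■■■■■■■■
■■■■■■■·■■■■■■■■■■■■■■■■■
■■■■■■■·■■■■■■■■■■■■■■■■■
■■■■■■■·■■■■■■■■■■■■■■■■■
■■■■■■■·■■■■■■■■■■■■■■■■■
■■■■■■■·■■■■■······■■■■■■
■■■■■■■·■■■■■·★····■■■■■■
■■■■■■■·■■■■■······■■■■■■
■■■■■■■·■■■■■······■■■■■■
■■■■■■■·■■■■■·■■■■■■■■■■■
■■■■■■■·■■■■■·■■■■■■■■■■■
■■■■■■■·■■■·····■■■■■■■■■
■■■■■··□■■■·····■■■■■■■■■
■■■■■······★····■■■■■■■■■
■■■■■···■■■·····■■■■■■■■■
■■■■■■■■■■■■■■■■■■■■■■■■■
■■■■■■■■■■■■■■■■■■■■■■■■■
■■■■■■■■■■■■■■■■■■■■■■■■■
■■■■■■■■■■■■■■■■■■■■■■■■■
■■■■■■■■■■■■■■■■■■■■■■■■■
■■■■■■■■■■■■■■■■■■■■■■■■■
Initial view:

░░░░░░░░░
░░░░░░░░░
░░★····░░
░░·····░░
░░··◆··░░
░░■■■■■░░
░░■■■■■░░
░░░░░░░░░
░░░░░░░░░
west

░░░░░░░░░
░░░░░░░░░
░░·★····░
░░······░
░░··◆···░
░░·■■■■■░
░░·■■■■■░
░░░░░░░░░
░░░░░░░░░

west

░░░░░░░░░
░░░░░░░░░
░░■·★····
░░■······
░░■·◆····
░░■·■■■■■
░░■·■■■■■
░░░░░░░░░
░░░░░░░░░

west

░░░░░░░░░
░░░░░░░░░
░░■■·★···
░░■■·····
░░■■◆····
░░■■·■■■■
░░■■·■■■■
░░░░░░░░░
░░░░░░░░░

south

░░░░░░░░░
░░■■·★···
░░■■·····
░░■■·····
░░■■◆■■■■
░░■■·■■■■
░░·····░░
░░░░░░░░░
░░░░░░░░░

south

░░■■·★···
░░■■·····
░░■■·····
░░■■·■■■■
░░■■◆■■■■
░░·····░░
░░·····░░
░░░░░░░░░
░░░░░░░░░

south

░░■■·····
░░■■·····
░░■■·■■■■
░░■■·■■■■
░░··◆··░░
░░·····░░
░░★····░░
░░░░░░░░░
░░░░░░░░░

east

░■■······
░■■······
░■■·■■■■■
░■■·■■■■■
░···◆·■░░
░·····■░░
░★····■░░
░░░░░░░░░
░░░░░░░░░

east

■■······░
■■······░
■■·■■■■■░
■■·■■■■■░
····◆■■░░
·····■■░░
★····■■░░
░░░░░░░░░
░░░░░░░░░

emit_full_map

■■·★····
■■······
■■······
■■·■■■■■
■■·■■■■■
····◆■■░
·····■■░
★····■■░

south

■■······░
■■·■■■■■░
■■·■■■■■░
·····■■░░
····◆■■░░
★····■■░░
░░···■■░░
░░░░░░░░░
░░░░░░░░░

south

■■·■■■■■░
■■·■■■■■░
·····■■░░
·····■■░░
★···◆■■░░
░░···■■░░
░░■■■■■░░
░░░░░░░░░
░░░░░░░░░

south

■■·■■■■■░
·····■■░░
·····■■░░
★····■■░░
░░··◆■■░░
░░■■■■■░░
░░■■■■■░░
░░░░░░░░░
░░░░░░░░░

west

░■■·■■■■■
░·····■■░
░·····■■░
░★····■■░
░░··◆·■■░
░░■■■■■■░
░░■■■■■■░
░░░░░░░░░
░░░░░░░░░

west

░░■■·■■■■
░░·····■■
░░·····■■
░░★····■■
░░··◆··■■
░░■■■■■■■
░░■■■■■■■
░░░░░░░░░
░░░░░░░░░

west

░░░■■·■■■
░░░·····■
░░■·····■
░░·★····■
░░■·◆···■
░░■■■■■■■
░░■■■■■■■
░░░░░░░░░
░░░░░░░░░

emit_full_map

░■■·★····
░■■······
░■■······
░■■·■■■■■
░■■·■■■■■
░·····■■░
■·····■■░
·★····■■░
■·◆···■■░
■■■■■■■■░
■■■■■■■■░

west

░░░░■■·■■
░░░░·····
░░■■·····
░░··★····
░░■■◆····
░░■■■■■■■
░░■■■■■■■
░░░░░░░░░
░░░░░░░░░

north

░░░░■■·■■
░░░░■■·■■
░░■■·····
░░■■·····
░░··◆····
░░■■·····
░░■■■■■■■
░░■■■■■■■
░░░░░░░░░

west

░░░░░■■·■
░░░░░■■·■
░░■■■····
░░■■■····
░░··◆★···
░░■■■····
░░■■■■■■■
░░░■■■■■■
░░░░░░░░░

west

░░░░░░■■·
░░░░░░■■·
░░·■■■···
░░□■■■···
░░··◆·★··
░░·■■■···
░░■■■■■■■
░░░░■■■■■
░░░░░░░░░

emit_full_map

░░░░■■·★····
░░░░■■······
░░░░■■······
░░░░■■·■■■■■
░░░░■■·■■■■■
·■■■·····■■░
□■■■·····■■░
··◆·★····■■░
·■■■·····■■░
■■■■■■■■■■■░
░░■■■■■■■■■░

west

░░░░░░░■■
░░░░░░░■■
░░■·■■■··
░░·□■■■··
░░··◆··★·
░░··■■■··
░░■■■■■■■
░░░░░■■■■
░░░░░░░░░

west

░░░░░░░░■
░░░░░░░░■
░░■■·■■■·
░░··□■■■·
░░··◆···★
░░···■■■·
░░■■■■■■■
░░░░░░■■■
░░░░░░░░░

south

░░░░░░░░■
░░■■·■■■·
░░··□■■■·
░░······★
░░··◆■■■·
░░■■■■■■■
░░■■■■■■■
░░░░░░░░░
░░░░░░░░░

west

░░░░░░░░░
░░░■■·■■■
░░■··□■■■
░░■······
░░■·◆·■■■
░░■■■■■■■
░░■■■■■■■
░░░░░░░░░
░░░░░░░░░

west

░░░░░░░░░
░░░░■■·■■
░░■■··□■■
░░■■·····
░░■■◆··■■
░░■■■■■■■
░░■■■■■■■
░░░░░░░░░
░░░░░░░░░

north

░░░░░░░░░
░░░░░░░░░
░░■■■■·■■
░░■■··□■■
░░■■◆····
░░■■···■■
░░■■■■■■■
░░■■■■■■■
░░░░░░░░░

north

░░░░░░░░░
░░░░░░░░░
░░■■■■·░░
░░■■■■·■■
░░■■◆·□■■
░░■■·····
░░■■···■■
░░■■■■■■■
░░■■■■■■■

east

░░░░░░░░░
░░░░░░░░░
░■■■■·■░░
░■■■■·■■■
░■■·◆□■■■
░■■······
░■■···■■■
░■■■■■■■■
░■■■■■■■■

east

░░░░░░░░■
░░░░░░░░■
■■■■·■■░■
■■■■·■■■·
■■··◆■■■·
■■······★
■■···■■■·
■■■■■■■■■
■■■■■■■■■

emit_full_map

░░░░░░░░■■·★····
░░░░░░░░■■······
░░░░░░░░■■······
░░░░░░░░■■·■■■■■
■■■■·■■░■■·■■■■■
■■■■·■■■·····■■░
■■··◆■■■·····■■░
■■······★····■■░
■■···■■■·····■■░
■■■■■■■■■■■■■■■░
■■■■■■■■■■■■■■■░

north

░░░░░░░░■
░░░░░░░░■
░░■■·■■░■
■■■■·■■░■
■■■■◆■■■·
■■··□■■■·
■■······★
■■···■■■·
■■■■■■■■■

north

░░░░░░░░■
░░░░░░░░■
░░■■·■■░■
░░■■·■■░■
■■■■◆■■░■
■■■■·■■■·
■■··□■■■·
■■······★
■■···■■■·

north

░░░░░░░░░
░░░░░░░░■
░░■■·■■░■
░░■■·■■░■
░░■■◆■■░■
■■■■·■■░■
■■■■·■■■·
■■··□■■■·
■■······★

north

░░░░░░░░░
░░░░░░░░░
░░■■·■■░■
░░■■·■■░■
░░■■◆■■░■
░░■■·■■░■
■■■■·■■░■
■■■■·■■■·
■■··□■■■·

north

░░░░░░░░░
░░░░░░░░░
░░■■·■■░░
░░■■·■■░■
░░■■◆■■░■
░░■■·■■░■
░░■■·■■░■
■■■■·■■░■
■■■■·■■■·

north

░░░░░░░░░
░░░░░░░░░
░░■■·■■░░
░░■■·■■░░
░░■■◆■■░■
░░■■·■■░■
░░■■·■■░■
░░■■·■■░■
■■■■·■■░■

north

░░░░░░░░░
░░░░░░░░░
░░■■·■■░░
░░■■·■■░░
░░■■◆■■░░
░░■■·■■░■
░░■■·■■░■
░░■■·■■░■
░░■■·■■░■

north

░░░░░░░░░
░░░░░░░░░
░░■■·■■░░
░░■■·■■░░
░░■■◆■■░░
░░■■·■■░░
░░■■·■■░■
░░■■·■■░■
░░■■·■■░■

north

░░░░░░░░░
░░░░░░░░░
░░■■·■■░░
░░■■·■■░░
░░■■◆■■░░
░░■■·■■░░
░░■■·■■░░
░░■■·■■░■
░░■■·■■░■

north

░░░░░░░░░
░░░░░░░░░
░░■■·■■░░
░░■■·■■░░
░░■■◆■■░░
░░■■·■■░░
░░■■·■■░░
░░■■·■■░░
░░■■·■■░■

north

░░░░░░░░░
░░░░░░░░░
░░■■·■■░░
░░■■·■■░░
░░■■◆■■░░
░░■■·■■░░
░░■■·■■░░
░░■■·■■░░
░░■■·■■░░

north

░░░░░░░░░
░░░░░░░░░
░░■···■░░
░░■■·■■░░
░░■■◆■■░░
░░■■·■■░░
░░■■·■■░░
░░■■·■■░░
░░■■·■■░░

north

░░░░░░░░░
░░░░░░░░░
░░■···■░░
░░■···■░░
░░■■◆■■░░
░░■■·■■░░
░░■■·■■░░
░░■■·■■░░
░░■■·■■░░

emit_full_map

░░■···■░░░░░░░░░
░░■···■░░░░░░░░░
░░■■◆■■░░░░░░░░░
░░■■·■■░░░░░░░░░
░░■■·■■░░░░░░░░░
░░■■·■■░░░░░░░░░
░░■■·■■░░░░░░░░░
░░■■·■■░░░░░░░░░
░░■■·■■░░░░░░░░░
░░■■·■■░■■·★····
░░■■·■■░■■······
░░■■·■■░■■······
░░■■·■■░■■·■■■■■
■■■■·■■░■■·■■■■■
■■■■·■■■·····■■░
■■··□■■■·····■■░
■■······★····■■░
■■···■■■·····■■░
■■■■■■■■■■■■■■■░
■■■■■■■■■■■■■■■░


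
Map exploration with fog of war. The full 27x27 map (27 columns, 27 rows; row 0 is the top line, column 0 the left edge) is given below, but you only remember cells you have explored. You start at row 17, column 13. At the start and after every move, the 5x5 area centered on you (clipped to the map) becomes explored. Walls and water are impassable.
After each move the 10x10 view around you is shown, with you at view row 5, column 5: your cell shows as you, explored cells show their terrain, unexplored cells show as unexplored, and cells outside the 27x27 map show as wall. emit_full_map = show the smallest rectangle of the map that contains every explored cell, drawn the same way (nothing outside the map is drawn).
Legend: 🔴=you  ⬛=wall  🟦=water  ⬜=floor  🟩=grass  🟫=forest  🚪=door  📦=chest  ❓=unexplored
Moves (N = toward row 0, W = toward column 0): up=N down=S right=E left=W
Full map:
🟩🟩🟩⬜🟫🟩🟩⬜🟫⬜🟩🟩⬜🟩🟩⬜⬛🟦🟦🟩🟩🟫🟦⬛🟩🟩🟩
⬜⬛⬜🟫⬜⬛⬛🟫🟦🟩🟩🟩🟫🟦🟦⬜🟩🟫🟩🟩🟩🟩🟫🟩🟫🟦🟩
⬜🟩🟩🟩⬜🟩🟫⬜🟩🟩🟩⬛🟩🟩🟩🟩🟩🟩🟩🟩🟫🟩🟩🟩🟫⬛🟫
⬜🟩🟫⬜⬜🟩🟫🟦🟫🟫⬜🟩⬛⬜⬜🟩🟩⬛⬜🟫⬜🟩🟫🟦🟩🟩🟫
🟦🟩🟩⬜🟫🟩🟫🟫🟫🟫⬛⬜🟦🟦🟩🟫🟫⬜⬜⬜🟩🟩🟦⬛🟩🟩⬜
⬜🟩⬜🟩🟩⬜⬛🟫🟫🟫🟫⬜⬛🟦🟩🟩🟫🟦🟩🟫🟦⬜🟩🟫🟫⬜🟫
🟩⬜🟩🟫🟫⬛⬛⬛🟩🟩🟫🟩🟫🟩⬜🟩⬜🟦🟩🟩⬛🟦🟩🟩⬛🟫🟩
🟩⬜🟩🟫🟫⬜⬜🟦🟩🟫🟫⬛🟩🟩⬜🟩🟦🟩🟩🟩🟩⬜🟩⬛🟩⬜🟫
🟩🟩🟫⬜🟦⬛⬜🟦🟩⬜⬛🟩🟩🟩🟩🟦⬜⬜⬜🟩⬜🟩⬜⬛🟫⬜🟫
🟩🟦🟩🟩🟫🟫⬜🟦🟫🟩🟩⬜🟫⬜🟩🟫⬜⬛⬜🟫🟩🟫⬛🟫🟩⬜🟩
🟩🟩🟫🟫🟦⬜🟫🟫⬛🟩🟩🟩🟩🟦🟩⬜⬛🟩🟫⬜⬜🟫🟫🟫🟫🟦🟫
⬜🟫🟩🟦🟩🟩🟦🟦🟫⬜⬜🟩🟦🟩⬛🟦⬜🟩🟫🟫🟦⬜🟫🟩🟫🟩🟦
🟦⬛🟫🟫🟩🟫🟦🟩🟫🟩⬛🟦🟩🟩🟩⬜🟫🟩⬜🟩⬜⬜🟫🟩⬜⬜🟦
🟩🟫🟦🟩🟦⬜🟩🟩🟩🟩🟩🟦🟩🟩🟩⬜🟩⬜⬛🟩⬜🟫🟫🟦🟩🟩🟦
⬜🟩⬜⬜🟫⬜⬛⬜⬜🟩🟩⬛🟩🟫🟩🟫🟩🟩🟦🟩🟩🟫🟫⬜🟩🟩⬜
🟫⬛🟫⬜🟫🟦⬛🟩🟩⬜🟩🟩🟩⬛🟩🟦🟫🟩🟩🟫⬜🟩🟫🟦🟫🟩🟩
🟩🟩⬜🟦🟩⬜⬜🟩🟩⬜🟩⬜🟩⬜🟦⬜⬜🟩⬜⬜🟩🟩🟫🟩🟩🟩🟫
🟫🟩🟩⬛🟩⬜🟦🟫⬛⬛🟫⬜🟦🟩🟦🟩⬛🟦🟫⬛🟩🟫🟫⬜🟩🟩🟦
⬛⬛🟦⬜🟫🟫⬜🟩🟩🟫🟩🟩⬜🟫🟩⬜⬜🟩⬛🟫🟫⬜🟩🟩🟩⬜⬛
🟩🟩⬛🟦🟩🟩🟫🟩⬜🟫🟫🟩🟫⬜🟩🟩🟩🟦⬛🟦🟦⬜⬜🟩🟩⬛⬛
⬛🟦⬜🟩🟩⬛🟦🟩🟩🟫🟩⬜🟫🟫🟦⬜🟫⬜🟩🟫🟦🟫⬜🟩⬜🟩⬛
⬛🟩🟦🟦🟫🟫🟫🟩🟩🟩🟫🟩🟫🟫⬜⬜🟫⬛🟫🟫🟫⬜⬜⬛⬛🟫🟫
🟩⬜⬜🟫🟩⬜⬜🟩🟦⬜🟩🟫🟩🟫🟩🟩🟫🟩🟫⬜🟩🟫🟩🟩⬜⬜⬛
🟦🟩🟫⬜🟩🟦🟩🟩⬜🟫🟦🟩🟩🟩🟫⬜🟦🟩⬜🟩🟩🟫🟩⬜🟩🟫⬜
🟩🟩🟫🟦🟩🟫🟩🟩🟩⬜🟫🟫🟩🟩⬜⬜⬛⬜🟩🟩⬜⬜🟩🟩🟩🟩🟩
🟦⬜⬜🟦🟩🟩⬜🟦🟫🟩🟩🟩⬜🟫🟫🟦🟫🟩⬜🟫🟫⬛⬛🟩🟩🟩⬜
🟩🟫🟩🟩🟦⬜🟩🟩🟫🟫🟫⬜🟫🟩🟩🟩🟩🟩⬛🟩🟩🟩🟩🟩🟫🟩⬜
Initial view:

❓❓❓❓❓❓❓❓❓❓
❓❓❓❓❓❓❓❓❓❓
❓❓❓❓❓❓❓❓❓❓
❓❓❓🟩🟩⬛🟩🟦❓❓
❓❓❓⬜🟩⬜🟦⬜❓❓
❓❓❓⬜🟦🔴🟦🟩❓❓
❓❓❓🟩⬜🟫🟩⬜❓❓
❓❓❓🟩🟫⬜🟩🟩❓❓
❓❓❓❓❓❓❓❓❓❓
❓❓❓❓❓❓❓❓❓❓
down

❓❓❓❓❓❓❓❓❓❓
❓❓❓❓❓❓❓❓❓❓
❓❓❓🟩🟩⬛🟩🟦❓❓
❓❓❓⬜🟩⬜🟦⬜❓❓
❓❓❓⬜🟦🟩🟦🟩❓❓
❓❓❓🟩⬜🔴🟩⬜❓❓
❓❓❓🟩🟫⬜🟩🟩❓❓
❓❓❓⬜🟫🟫🟦⬜❓❓
❓❓❓❓❓❓❓❓❓❓
❓❓❓❓❓❓❓❓❓❓

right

❓❓❓❓❓❓❓❓❓❓
❓❓❓❓❓❓❓❓❓❓
❓❓🟩🟩⬛🟩🟦❓❓❓
❓❓⬜🟩⬜🟦⬜⬜❓❓
❓❓⬜🟦🟩🟦🟩⬛❓❓
❓❓🟩⬜🟫🔴⬜⬜❓❓
❓❓🟩🟫⬜🟩🟩🟩❓❓
❓❓⬜🟫🟫🟦⬜🟫❓❓
❓❓❓❓❓❓❓❓❓❓
❓❓❓❓❓❓❓❓❓❓

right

❓❓❓❓❓❓❓❓❓❓
❓❓❓❓❓❓❓❓❓❓
❓🟩🟩⬛🟩🟦❓❓❓❓
❓⬜🟩⬜🟦⬜⬜🟩❓❓
❓⬜🟦🟩🟦🟩⬛🟦❓❓
❓🟩⬜🟫🟩🔴⬜🟩❓❓
❓🟩🟫⬜🟩🟩🟩🟦❓❓
❓⬜🟫🟫🟦⬜🟫⬜❓❓
❓❓❓❓❓❓❓❓❓❓
❓❓❓❓❓❓❓❓❓❓

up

❓❓❓❓❓❓❓❓❓❓
❓❓❓❓❓❓❓❓❓❓
❓❓❓❓❓❓❓❓❓❓
❓🟩🟩⬛🟩🟦🟫🟩❓❓
❓⬜🟩⬜🟦⬜⬜🟩❓❓
❓⬜🟦🟩🟦🔴⬛🟦❓❓
❓🟩⬜🟫🟩⬜⬜🟩❓❓
❓🟩🟫⬜🟩🟩🟩🟦❓❓
❓⬜🟫🟫🟦⬜🟫⬜❓❓
❓❓❓❓❓❓❓❓❓❓

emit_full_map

🟩🟩⬛🟩🟦🟫🟩
⬜🟩⬜🟦⬜⬜🟩
⬜🟦🟩🟦🔴⬛🟦
🟩⬜🟫🟩⬜⬜🟩
🟩🟫⬜🟩🟩🟩🟦
⬜🟫🟫🟦⬜🟫⬜

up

❓❓❓❓❓❓❓❓❓❓
❓❓❓❓❓❓❓❓❓❓
❓❓❓❓❓❓❓❓❓❓
❓❓❓🟫🟩🟫🟩🟩❓❓
❓🟩🟩⬛🟩🟦🟫🟩❓❓
❓⬜🟩⬜🟦🔴⬜🟩❓❓
❓⬜🟦🟩🟦🟩⬛🟦❓❓
❓🟩⬜🟫🟩⬜⬜🟩❓❓
❓🟩🟫⬜🟩🟩🟩🟦❓❓
❓⬜🟫🟫🟦⬜🟫⬜❓❓

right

❓❓❓❓❓❓❓❓❓❓
❓❓❓❓❓❓❓❓❓❓
❓❓❓❓❓❓❓❓❓❓
❓❓🟫🟩🟫🟩🟩🟦❓❓
🟩🟩⬛🟩🟦🟫🟩🟩❓❓
⬜🟩⬜🟦⬜🔴🟩⬜❓❓
⬜🟦🟩🟦🟩⬛🟦🟫❓❓
🟩⬜🟫🟩⬜⬜🟩⬛❓❓
🟩🟫⬜🟩🟩🟩🟦❓❓❓
⬜🟫🟫🟦⬜🟫⬜❓❓❓

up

❓❓❓❓❓❓❓❓❓❓
❓❓❓❓❓❓❓❓❓❓
❓❓❓❓❓❓❓❓❓❓
❓❓❓🟩⬜🟩⬜⬛❓❓
❓❓🟫🟩🟫🟩🟩🟦❓❓
🟩🟩⬛🟩🟦🔴🟩🟩❓❓
⬜🟩⬜🟦⬜⬜🟩⬜❓❓
⬜🟦🟩🟦🟩⬛🟦🟫❓❓
🟩⬜🟫🟩⬜⬜🟩⬛❓❓
🟩🟫⬜🟩🟩🟩🟦❓❓❓

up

❓❓❓❓❓❓❓❓❓❓
❓❓❓❓❓❓❓❓❓❓
❓❓❓❓❓❓❓❓❓❓
❓❓❓🟩⬜🟫🟩⬜❓❓
❓❓❓🟩⬜🟩⬜⬛❓❓
❓❓🟫🟩🟫🔴🟩🟦❓❓
🟩🟩⬛🟩🟦🟫🟩🟩❓❓
⬜🟩⬜🟦⬜⬜🟩⬜❓❓
⬜🟦🟩🟦🟩⬛🟦🟫❓❓
🟩⬜🟫🟩⬜⬜🟩⬛❓❓

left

❓❓❓❓❓❓❓❓❓❓
❓❓❓❓❓❓❓❓❓❓
❓❓❓❓❓❓❓❓❓❓
❓❓❓🟩🟩⬜🟫🟩⬜❓
❓❓❓🟩🟩⬜🟩⬜⬛❓
❓❓❓🟫🟩🔴🟩🟩🟦❓
❓🟩🟩⬛🟩🟦🟫🟩🟩❓
❓⬜🟩⬜🟦⬜⬜🟩⬜❓
❓⬜🟦🟩🟦🟩⬛🟦🟫❓
❓🟩⬜🟫🟩⬜⬜🟩⬛❓

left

❓❓❓❓❓❓❓❓❓❓
❓❓❓❓❓❓❓❓❓❓
❓❓❓❓❓❓❓❓❓❓
❓❓❓🟩🟩🟩⬜🟫🟩⬜
❓❓❓🟩🟩🟩⬜🟩⬜⬛
❓❓❓🟩🟫🔴🟫🟩🟩🟦
❓❓🟩🟩⬛🟩🟦🟫🟩🟩
❓❓⬜🟩⬜🟦⬜⬜🟩⬜
❓❓⬜🟦🟩🟦🟩⬛🟦🟫
❓❓🟩⬜🟫🟩⬜⬜🟩⬛

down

❓❓❓❓❓❓❓❓❓❓
❓❓❓❓❓❓❓❓❓❓
❓❓❓🟩🟩🟩⬜🟫🟩⬜
❓❓❓🟩🟩🟩⬜🟩⬜⬛
❓❓❓🟩🟫🟩🟫🟩🟩🟦
❓❓🟩🟩⬛🔴🟦🟫🟩🟩
❓❓⬜🟩⬜🟦⬜⬜🟩⬜
❓❓⬜🟦🟩🟦🟩⬛🟦🟫
❓❓🟩⬜🟫🟩⬜⬜🟩⬛
❓❓🟩🟫⬜🟩🟩🟩🟦❓

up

❓❓❓❓❓❓❓❓❓❓
❓❓❓❓❓❓❓❓❓❓
❓❓❓❓❓❓❓❓❓❓
❓❓❓🟩🟩🟩⬜🟫🟩⬜
❓❓❓🟩🟩🟩⬜🟩⬜⬛
❓❓❓🟩🟫🔴🟫🟩🟩🟦
❓❓🟩🟩⬛🟩🟦🟫🟩🟩
❓❓⬜🟩⬜🟦⬜⬜🟩⬜
❓❓⬜🟦🟩🟦🟩⬛🟦🟫
❓❓🟩⬜🟫🟩⬜⬜🟩⬛

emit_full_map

❓🟩🟩🟩⬜🟫🟩⬜
❓🟩🟩🟩⬜🟩⬜⬛
❓🟩🟫🔴🟫🟩🟩🟦
🟩🟩⬛🟩🟦🟫🟩🟩
⬜🟩⬜🟦⬜⬜🟩⬜
⬜🟦🟩🟦🟩⬛🟦🟫
🟩⬜🟫🟩⬜⬜🟩⬛
🟩🟫⬜🟩🟩🟩🟦❓
⬜🟫🟫🟦⬜🟫⬜❓

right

❓❓❓❓❓❓❓❓❓❓
❓❓❓❓❓❓❓❓❓❓
❓❓❓❓❓❓❓❓❓❓
❓❓🟩🟩🟩⬜🟫🟩⬜❓
❓❓🟩🟩🟩⬜🟩⬜⬛❓
❓❓🟩🟫🟩🔴🟩🟩🟦❓
❓🟩🟩⬛🟩🟦🟫🟩🟩❓
❓⬜🟩⬜🟦⬜⬜🟩⬜❓
❓⬜🟦🟩🟦🟩⬛🟦🟫❓
❓🟩⬜🟫🟩⬜⬜🟩⬛❓

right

❓❓❓❓❓❓❓❓❓❓
❓❓❓❓❓❓❓❓❓❓
❓❓❓❓❓❓❓❓❓❓
❓🟩🟩🟩⬜🟫🟩⬜❓❓
❓🟩🟩🟩⬜🟩⬜⬛❓❓
❓🟩🟫🟩🟫🔴🟩🟦❓❓
🟩🟩⬛🟩🟦🟫🟩🟩❓❓
⬜🟩⬜🟦⬜⬜🟩⬜❓❓
⬜🟦🟩🟦🟩⬛🟦🟫❓❓
🟩⬜🟫🟩⬜⬜🟩⬛❓❓

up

❓❓❓❓❓❓❓❓❓❓
❓❓❓❓❓❓❓❓❓❓
❓❓❓❓❓❓❓❓❓❓
❓❓❓⬛🟦⬜🟩🟫❓❓
❓🟩🟩🟩⬜🟫🟩⬜❓❓
❓🟩🟩🟩⬜🔴⬜⬛❓❓
❓🟩🟫🟩🟫🟩🟩🟦❓❓
🟩🟩⬛🟩🟦🟫🟩🟩❓❓
⬜🟩⬜🟦⬜⬜🟩⬜❓❓
⬜🟦🟩🟦🟩⬛🟦🟫❓❓

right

❓❓❓❓❓❓❓❓❓❓
❓❓❓❓❓❓❓❓❓❓
❓❓❓❓❓❓❓❓❓❓
❓❓⬛🟦⬜🟩🟫🟫❓❓
🟩🟩🟩⬜🟫🟩⬜🟩❓❓
🟩🟩🟩⬜🟩🔴⬛🟩❓❓
🟩🟫🟩🟫🟩🟩🟦🟩❓❓
🟩⬛🟩🟦🟫🟩🟩🟫❓❓
🟩⬜🟦⬜⬜🟩⬜❓❓❓
🟦🟩🟦🟩⬛🟦🟫❓❓❓

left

❓❓❓❓❓❓❓❓❓❓
❓❓❓❓❓❓❓❓❓❓
❓❓❓❓❓❓❓❓❓❓
❓❓❓⬛🟦⬜🟩🟫🟫❓
❓🟩🟩🟩⬜🟫🟩⬜🟩❓
❓🟩🟩🟩⬜🔴⬜⬛🟩❓
❓🟩🟫🟩🟫🟩🟩🟦🟩❓
🟩🟩⬛🟩🟦🟫🟩🟩🟫❓
⬜🟩⬜🟦⬜⬜🟩⬜❓❓
⬜🟦🟩🟦🟩⬛🟦🟫❓❓

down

❓❓❓❓❓❓❓❓❓❓
❓❓❓❓❓❓❓❓❓❓
❓❓❓⬛🟦⬜🟩🟫🟫❓
❓🟩🟩🟩⬜🟫🟩⬜🟩❓
❓🟩🟩🟩⬜🟩⬜⬛🟩❓
❓🟩🟫🟩🟫🔴🟩🟦🟩❓
🟩🟩⬛🟩🟦🟫🟩🟩🟫❓
⬜🟩⬜🟦⬜⬜🟩⬜❓❓
⬜🟦🟩🟦🟩⬛🟦🟫❓❓
🟩⬜🟫🟩⬜⬜🟩⬛❓❓

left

❓❓❓❓❓❓❓❓❓❓
❓❓❓❓❓❓❓❓❓❓
❓❓❓❓⬛🟦⬜🟩🟫🟫
❓❓🟩🟩🟩⬜🟫🟩⬜🟩
❓❓🟩🟩🟩⬜🟩⬜⬛🟩
❓❓🟩🟫🟩🔴🟩🟩🟦🟩
❓🟩🟩⬛🟩🟦🟫🟩🟩🟫
❓⬜🟩⬜🟦⬜⬜🟩⬜❓
❓⬜🟦🟩🟦🟩⬛🟦🟫❓
❓🟩⬜🟫🟩⬜⬜🟩⬛❓

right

❓❓❓❓❓❓❓❓❓❓
❓❓❓❓❓❓❓❓❓❓
❓❓❓⬛🟦⬜🟩🟫🟫❓
❓🟩🟩🟩⬜🟫🟩⬜🟩❓
❓🟩🟩🟩⬜🟩⬜⬛🟩❓
❓🟩🟫🟩🟫🔴🟩🟦🟩❓
🟩🟩⬛🟩🟦🟫🟩🟩🟫❓
⬜🟩⬜🟦⬜⬜🟩⬜❓❓
⬜🟦🟩🟦🟩⬛🟦🟫❓❓
🟩⬜🟫🟩⬜⬜🟩⬛❓❓

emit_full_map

❓❓❓⬛🟦⬜🟩🟫🟫
❓🟩🟩🟩⬜🟫🟩⬜🟩
❓🟩🟩🟩⬜🟩⬜⬛🟩
❓🟩🟫🟩🟫🔴🟩🟦🟩
🟩🟩⬛🟩🟦🟫🟩🟩🟫
⬜🟩⬜🟦⬜⬜🟩⬜❓
⬜🟦🟩🟦🟩⬛🟦🟫❓
🟩⬜🟫🟩⬜⬜🟩⬛❓
🟩🟫⬜🟩🟩🟩🟦❓❓
⬜🟫🟫🟦⬜🟫⬜❓❓


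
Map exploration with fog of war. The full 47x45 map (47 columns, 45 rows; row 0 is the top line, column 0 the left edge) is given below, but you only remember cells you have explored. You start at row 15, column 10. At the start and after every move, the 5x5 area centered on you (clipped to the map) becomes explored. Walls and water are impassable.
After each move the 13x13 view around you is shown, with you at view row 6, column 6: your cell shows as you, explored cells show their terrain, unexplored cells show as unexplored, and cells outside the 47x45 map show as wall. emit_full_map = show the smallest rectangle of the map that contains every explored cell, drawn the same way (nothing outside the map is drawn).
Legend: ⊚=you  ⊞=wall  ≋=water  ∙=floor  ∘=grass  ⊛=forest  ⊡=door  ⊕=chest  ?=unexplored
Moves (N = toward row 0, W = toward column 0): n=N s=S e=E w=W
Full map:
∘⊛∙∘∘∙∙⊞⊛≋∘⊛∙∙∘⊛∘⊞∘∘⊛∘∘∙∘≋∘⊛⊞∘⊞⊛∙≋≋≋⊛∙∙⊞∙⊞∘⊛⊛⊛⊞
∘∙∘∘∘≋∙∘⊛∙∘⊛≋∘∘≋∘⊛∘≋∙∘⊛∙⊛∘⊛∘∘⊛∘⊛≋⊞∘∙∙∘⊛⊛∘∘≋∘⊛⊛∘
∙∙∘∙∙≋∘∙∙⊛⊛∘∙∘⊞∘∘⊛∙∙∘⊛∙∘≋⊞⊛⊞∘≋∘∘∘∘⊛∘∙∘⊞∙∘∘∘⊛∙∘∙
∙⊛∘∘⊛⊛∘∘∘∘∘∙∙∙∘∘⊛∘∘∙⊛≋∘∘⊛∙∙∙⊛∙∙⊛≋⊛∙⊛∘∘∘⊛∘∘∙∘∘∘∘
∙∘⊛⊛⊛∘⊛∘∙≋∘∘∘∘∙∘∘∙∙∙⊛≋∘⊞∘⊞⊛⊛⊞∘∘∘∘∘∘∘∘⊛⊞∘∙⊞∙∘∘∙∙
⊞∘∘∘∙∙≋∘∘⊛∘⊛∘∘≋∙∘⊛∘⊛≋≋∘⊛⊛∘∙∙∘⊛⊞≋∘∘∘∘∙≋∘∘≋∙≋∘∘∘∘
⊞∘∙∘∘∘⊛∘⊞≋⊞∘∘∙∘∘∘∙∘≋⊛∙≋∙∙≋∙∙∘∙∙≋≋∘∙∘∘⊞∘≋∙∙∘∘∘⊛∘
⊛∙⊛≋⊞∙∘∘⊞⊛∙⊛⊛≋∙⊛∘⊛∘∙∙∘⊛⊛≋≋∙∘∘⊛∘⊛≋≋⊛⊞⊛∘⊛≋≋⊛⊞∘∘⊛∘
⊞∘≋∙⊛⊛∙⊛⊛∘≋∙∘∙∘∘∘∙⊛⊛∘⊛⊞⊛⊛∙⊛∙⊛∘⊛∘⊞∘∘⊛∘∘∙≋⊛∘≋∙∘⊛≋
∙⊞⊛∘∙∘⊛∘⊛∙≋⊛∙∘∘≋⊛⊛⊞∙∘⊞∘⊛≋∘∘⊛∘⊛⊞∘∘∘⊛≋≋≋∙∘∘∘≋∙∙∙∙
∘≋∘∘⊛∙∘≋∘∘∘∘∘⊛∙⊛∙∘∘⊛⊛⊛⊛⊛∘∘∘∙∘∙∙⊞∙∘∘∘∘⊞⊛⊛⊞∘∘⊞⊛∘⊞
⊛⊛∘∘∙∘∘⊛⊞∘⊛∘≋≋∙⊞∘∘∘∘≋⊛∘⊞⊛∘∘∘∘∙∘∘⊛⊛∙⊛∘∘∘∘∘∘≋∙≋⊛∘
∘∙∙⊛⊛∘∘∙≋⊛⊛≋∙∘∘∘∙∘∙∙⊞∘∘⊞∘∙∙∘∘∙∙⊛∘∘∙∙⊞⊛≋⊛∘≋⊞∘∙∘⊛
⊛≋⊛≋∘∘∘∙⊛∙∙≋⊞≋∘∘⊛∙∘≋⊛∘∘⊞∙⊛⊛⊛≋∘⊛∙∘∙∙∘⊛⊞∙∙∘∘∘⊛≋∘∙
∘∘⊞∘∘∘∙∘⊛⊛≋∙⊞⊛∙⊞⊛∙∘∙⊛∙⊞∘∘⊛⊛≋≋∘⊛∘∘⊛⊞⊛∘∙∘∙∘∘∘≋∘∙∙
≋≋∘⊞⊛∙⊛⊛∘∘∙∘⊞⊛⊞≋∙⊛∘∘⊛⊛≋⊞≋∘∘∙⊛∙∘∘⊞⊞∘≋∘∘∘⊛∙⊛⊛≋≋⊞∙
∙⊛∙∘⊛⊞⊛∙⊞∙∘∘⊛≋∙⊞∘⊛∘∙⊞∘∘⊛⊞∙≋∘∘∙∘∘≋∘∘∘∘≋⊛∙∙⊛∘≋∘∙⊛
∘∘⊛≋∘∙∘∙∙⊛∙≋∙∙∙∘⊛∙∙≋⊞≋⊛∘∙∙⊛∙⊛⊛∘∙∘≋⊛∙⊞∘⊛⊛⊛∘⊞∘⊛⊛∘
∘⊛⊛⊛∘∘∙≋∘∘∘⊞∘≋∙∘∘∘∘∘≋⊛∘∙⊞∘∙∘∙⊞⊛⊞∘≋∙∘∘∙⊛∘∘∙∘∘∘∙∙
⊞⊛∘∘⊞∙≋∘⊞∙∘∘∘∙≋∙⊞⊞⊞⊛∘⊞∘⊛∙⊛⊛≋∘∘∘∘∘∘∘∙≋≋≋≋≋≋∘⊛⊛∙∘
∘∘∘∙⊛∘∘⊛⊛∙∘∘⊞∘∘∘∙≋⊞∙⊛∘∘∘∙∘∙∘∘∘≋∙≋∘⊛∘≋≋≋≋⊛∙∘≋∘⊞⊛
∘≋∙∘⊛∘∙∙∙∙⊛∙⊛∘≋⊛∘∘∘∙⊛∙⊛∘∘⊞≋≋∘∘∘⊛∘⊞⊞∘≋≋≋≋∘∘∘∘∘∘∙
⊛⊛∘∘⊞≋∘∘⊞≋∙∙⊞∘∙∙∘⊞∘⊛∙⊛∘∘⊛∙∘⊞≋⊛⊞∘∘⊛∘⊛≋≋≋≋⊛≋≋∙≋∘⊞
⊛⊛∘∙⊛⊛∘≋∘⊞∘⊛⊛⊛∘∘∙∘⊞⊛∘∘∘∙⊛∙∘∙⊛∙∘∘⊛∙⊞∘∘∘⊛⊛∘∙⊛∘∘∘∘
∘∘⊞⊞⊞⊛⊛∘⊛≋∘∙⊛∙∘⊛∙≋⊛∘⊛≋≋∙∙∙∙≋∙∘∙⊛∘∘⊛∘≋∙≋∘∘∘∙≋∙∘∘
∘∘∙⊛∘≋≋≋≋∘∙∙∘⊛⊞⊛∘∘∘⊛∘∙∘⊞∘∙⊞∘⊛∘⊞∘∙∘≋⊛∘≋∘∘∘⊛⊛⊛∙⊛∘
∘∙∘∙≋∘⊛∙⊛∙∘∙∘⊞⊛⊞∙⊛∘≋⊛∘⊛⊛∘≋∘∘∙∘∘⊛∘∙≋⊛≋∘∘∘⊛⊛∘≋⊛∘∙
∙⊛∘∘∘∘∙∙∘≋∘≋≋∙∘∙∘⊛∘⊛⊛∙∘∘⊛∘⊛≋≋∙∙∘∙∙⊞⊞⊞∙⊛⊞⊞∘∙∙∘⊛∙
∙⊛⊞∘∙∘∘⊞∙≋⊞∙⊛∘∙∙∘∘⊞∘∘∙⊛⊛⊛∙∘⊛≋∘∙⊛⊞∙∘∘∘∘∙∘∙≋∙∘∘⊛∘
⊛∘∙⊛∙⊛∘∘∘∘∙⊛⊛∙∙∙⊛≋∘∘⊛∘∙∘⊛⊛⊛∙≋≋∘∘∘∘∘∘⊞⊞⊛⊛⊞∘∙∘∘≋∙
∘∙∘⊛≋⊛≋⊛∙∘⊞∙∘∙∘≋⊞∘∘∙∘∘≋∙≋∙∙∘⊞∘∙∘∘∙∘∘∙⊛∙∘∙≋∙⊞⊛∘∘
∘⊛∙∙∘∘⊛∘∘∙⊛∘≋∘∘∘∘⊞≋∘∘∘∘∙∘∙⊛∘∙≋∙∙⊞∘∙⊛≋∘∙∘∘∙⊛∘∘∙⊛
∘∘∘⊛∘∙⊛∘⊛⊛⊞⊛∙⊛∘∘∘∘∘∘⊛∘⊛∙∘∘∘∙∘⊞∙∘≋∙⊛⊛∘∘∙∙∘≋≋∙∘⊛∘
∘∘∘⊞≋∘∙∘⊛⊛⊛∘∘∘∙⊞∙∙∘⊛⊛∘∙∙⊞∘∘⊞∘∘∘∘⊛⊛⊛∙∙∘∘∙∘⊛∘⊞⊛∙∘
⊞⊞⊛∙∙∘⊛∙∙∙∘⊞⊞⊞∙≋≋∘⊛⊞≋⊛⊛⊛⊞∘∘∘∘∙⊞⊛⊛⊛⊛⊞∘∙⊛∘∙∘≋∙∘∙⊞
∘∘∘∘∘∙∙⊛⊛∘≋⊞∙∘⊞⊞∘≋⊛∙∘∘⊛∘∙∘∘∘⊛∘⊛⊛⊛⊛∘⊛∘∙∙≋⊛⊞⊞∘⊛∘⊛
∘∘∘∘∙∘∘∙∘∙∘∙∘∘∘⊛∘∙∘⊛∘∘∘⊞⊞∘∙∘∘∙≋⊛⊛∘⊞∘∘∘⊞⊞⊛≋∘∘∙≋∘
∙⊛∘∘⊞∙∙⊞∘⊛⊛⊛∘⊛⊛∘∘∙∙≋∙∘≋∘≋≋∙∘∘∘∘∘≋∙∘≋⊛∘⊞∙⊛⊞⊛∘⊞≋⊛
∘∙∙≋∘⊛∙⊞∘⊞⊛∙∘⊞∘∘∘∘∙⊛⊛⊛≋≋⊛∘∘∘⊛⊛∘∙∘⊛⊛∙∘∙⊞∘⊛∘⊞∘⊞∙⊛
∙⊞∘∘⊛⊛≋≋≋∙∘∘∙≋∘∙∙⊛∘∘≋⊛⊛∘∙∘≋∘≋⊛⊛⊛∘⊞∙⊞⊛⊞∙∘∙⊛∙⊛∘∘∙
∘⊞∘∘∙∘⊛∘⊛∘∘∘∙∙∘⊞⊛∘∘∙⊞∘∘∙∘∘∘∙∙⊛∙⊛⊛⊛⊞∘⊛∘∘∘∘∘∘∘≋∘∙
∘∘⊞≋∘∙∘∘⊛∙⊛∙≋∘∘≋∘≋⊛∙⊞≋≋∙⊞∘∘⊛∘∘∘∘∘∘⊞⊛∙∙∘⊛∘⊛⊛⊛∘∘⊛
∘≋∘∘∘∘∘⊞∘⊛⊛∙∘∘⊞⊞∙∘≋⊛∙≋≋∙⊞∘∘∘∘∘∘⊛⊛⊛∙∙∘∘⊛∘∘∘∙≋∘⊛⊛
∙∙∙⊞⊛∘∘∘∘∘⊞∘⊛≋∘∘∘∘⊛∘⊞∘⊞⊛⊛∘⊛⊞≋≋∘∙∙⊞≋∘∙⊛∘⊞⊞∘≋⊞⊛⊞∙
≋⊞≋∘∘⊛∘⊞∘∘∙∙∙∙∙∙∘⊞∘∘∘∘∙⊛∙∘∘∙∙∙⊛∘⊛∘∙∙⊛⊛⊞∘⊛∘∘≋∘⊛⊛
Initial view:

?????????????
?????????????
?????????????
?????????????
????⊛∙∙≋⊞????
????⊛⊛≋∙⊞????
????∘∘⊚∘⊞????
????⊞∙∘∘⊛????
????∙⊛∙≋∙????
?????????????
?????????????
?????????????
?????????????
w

?????????????
?????????????
?????????????
?????????????
????∙⊛∙∙≋⊞???
????∘⊛⊛≋∙⊞???
????⊛∘⊚∙∘⊞???
????∙⊞∙∘∘⊛???
????∙∙⊛∙≋∙???
?????????????
?????????????
?????????????
?????????????

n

?????????????
?????????????
?????????????
?????????????
????∙≋⊛⊛≋????
????∙⊛∙∙≋⊞???
????∘⊛⊚≋∙⊞???
????⊛∘∘∙∘⊞???
????∙⊞∙∘∘⊛???
????∙∙⊛∙≋∙???
?????????????
?????????????
?????????????

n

?????????????
?????????????
?????????????
?????????????
????⊛⊞∘⊛∘????
????∙≋⊛⊛≋????
????∙⊛⊚∙≋⊞???
????∘⊛⊛≋∙⊞???
????⊛∘∘∙∘⊞???
????∙⊞∙∘∘⊛???
????∙∙⊛∙≋∙???
?????????????
?????????????

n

?????????????
?????????????
?????????????
?????????????
????≋∘∘∘∘????
????⊛⊞∘⊛∘????
????∙≋⊚⊛≋????
????∙⊛∙∙≋⊞???
????∘⊛⊛≋∙⊞???
????⊛∘∘∙∘⊞???
????∙⊞∙∘∘⊛???
????∙∙⊛∙≋∙???
?????????????

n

?????????????
?????????????
?????????????
?????????????
????∘⊛∙≋⊛????
????≋∘∘∘∘????
????⊛⊞⊚⊛∘????
????∙≋⊛⊛≋????
????∙⊛∙∙≋⊞???
????∘⊛⊛≋∙⊞???
????⊛∘∘∙∘⊞???
????∙⊞∙∘∘⊛???
????∙∙⊛∙≋∙???

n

?????????????
?????????????
?????????????
?????????????
????⊛⊛∘≋∙????
????∘⊛∙≋⊛????
????≋∘⊚∘∘????
????⊛⊞∘⊛∘????
????∙≋⊛⊛≋????
????∙⊛∙∙≋⊞???
????∘⊛⊛≋∙⊞???
????⊛∘∘∙∘⊞???
????∙⊞∙∘∘⊛???

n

?????????????
?????????????
?????????????
?????????????
????∘⊞⊛∙⊛????
????⊛⊛∘≋∙????
????∘⊛⊚≋⊛????
????≋∘∘∘∘????
????⊛⊞∘⊛∘????
????∙≋⊛⊛≋????
????∙⊛∙∙≋⊞???
????∘⊛⊛≋∙⊞???
????⊛∘∘∙∘⊞???

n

?????????????
?????????????
?????????????
?????????????
????∘⊞≋⊞∘????
????∘⊞⊛∙⊛????
????⊛⊛⊚≋∙????
????∘⊛∙≋⊛????
????≋∘∘∘∘????
????⊛⊞∘⊛∘????
????∙≋⊛⊛≋????
????∙⊛∙∙≋⊞???
????∘⊛⊛≋∙⊞???

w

?????????????
?????????????
?????????????
?????????????
????⊛∘⊞≋⊞∘???
????∘∘⊞⊛∙⊛???
????∙⊛⊚∘≋∙???
????⊛∘⊛∙≋⊛???
????∘≋∘∘∘∘???
?????⊛⊞∘⊛∘???
?????∙≋⊛⊛≋???
?????∙⊛∙∙≋⊞??
?????∘⊛⊛≋∙⊞??

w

?????????????
?????????????
?????????????
?????????????
????∘⊛∘⊞≋⊞∘??
????∙∘∘⊞⊛∙⊛??
????⊛∙⊚⊛∘≋∙??
????∘⊛∘⊛∙≋⊛??
????∙∘≋∘∘∘∘??
??????⊛⊞∘⊛∘??
??????∙≋⊛⊛≋??
??????∙⊛∙∙≋⊞?
??????∘⊛⊛≋∙⊞?

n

?????????????
?????????????
?????????????
?????????????
????∙≋∘∘⊛????
????∘⊛∘⊞≋⊞∘??
????∙∘⊚⊞⊛∙⊛??
????⊛∙⊛⊛∘≋∙??
????∘⊛∘⊛∙≋⊛??
????∙∘≋∘∘∘∘??
??????⊛⊞∘⊛∘??
??????∙≋⊛⊛≋??
??????∙⊛∙∙≋⊞?

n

?????????????
?????????????
?????????????
?????????????
????∘⊛∘∙≋????
????∙≋∘∘⊛????
????∘⊛⊚⊞≋⊞∘??
????∙∘∘⊞⊛∙⊛??
????⊛∙⊛⊛∘≋∙??
????∘⊛∘⊛∙≋⊛??
????∙∘≋∘∘∘∘??
??????⊛⊞∘⊛∘??
??????∙≋⊛⊛≋??

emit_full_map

∘⊛∘∙≋???
∙≋∘∘⊛???
∘⊛⊚⊞≋⊞∘?
∙∘∘⊞⊛∙⊛?
⊛∙⊛⊛∘≋∙?
∘⊛∘⊛∙≋⊛?
∙∘≋∘∘∘∘?
??⊛⊞∘⊛∘?
??∙≋⊛⊛≋?
??∙⊛∙∙≋⊞
??∘⊛⊛≋∙⊞
??⊛∘∘∙∘⊞
??∙⊞∙∘∘⊛
??∙∙⊛∙≋∙

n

⊞⊞⊞⊞⊞⊞⊞⊞⊞⊞⊞⊞⊞
?????????????
?????????????
?????????????
????⊛∘∘∘∘????
????∘⊛∘∙≋????
????∙≋⊚∘⊛????
????∘⊛∘⊞≋⊞∘??
????∙∘∘⊞⊛∙⊛??
????⊛∙⊛⊛∘≋∙??
????∘⊛∘⊛∙≋⊛??
????∙∘≋∘∘∘∘??
??????⊛⊞∘⊛∘??

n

⊞⊞⊞⊞⊞⊞⊞⊞⊞⊞⊞⊞⊞
⊞⊞⊞⊞⊞⊞⊞⊞⊞⊞⊞⊞⊞
?????????????
?????????????
????≋∘∙∙⊛????
????⊛∘∘∘∘????
????∘⊛⊚∙≋????
????∙≋∘∘⊛????
????∘⊛∘⊞≋⊞∘??
????∙∘∘⊞⊛∙⊛??
????⊛∙⊛⊛∘≋∙??
????∘⊛∘⊛∙≋⊛??
????∙∘≋∘∘∘∘??

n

⊞⊞⊞⊞⊞⊞⊞⊞⊞⊞⊞⊞⊞
⊞⊞⊞⊞⊞⊞⊞⊞⊞⊞⊞⊞⊞
⊞⊞⊞⊞⊞⊞⊞⊞⊞⊞⊞⊞⊞
?????????????
????≋∙∘⊛∙????
????≋∘∙∙⊛????
????⊛∘⊚∘∘????
????∘⊛∘∙≋????
????∙≋∘∘⊛????
????∘⊛∘⊞≋⊞∘??
????∙∘∘⊞⊛∙⊛??
????⊛∙⊛⊛∘≋∙??
????∘⊛∘⊛∙≋⊛??

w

⊞⊞⊞⊞⊞⊞⊞⊞⊞⊞⊞⊞⊞
⊞⊞⊞⊞⊞⊞⊞⊞⊞⊞⊞⊞⊞
⊞⊞⊞⊞⊞⊞⊞⊞⊞⊞⊞⊞⊞
?????????????
????∘≋∙∘⊛∙???
????∙≋∘∙∙⊛???
????⊛⊛⊚∘∘∘???
????⊛∘⊛∘∙≋???
????∙∙≋∘∘⊛???
?????∘⊛∘⊞≋⊞∘?
?????∙∘∘⊞⊛∙⊛?
?????⊛∙⊛⊛∘≋∙?
?????∘⊛∘⊛∙≋⊛?

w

⊞⊞⊞⊞⊞⊞⊞⊞⊞⊞⊞⊞⊞
⊞⊞⊞⊞⊞⊞⊞⊞⊞⊞⊞⊞⊞
⊞⊞⊞⊞⊞⊞⊞⊞⊞⊞⊞⊞⊞
⊞????????????
⊞???∘∘≋∙∘⊛∙??
⊞???∙∙≋∘∙∙⊛??
⊞???∘⊛⊚∘∘∘∘??
⊞???⊛⊛∘⊛∘∙≋??
⊞???∘∙∙≋∘∘⊛??
⊞?????∘⊛∘⊞≋⊞∘
⊞?????∙∘∘⊞⊛∙⊛
⊞?????⊛∙⊛⊛∘≋∙
⊞?????∘⊛∘⊛∙≋⊛

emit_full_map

∘∘≋∙∘⊛∙???
∙∙≋∘∙∙⊛???
∘⊛⊚∘∘∘∘???
⊛⊛∘⊛∘∙≋???
∘∙∙≋∘∘⊛???
??∘⊛∘⊞≋⊞∘?
??∙∘∘⊞⊛∙⊛?
??⊛∙⊛⊛∘≋∙?
??∘⊛∘⊛∙≋⊛?
??∙∘≋∘∘∘∘?
????⊛⊞∘⊛∘?
????∙≋⊛⊛≋?
????∙⊛∙∙≋⊞
????∘⊛⊛≋∙⊞
????⊛∘∘∙∘⊞
????∙⊞∙∘∘⊛
????∙∙⊛∙≋∙


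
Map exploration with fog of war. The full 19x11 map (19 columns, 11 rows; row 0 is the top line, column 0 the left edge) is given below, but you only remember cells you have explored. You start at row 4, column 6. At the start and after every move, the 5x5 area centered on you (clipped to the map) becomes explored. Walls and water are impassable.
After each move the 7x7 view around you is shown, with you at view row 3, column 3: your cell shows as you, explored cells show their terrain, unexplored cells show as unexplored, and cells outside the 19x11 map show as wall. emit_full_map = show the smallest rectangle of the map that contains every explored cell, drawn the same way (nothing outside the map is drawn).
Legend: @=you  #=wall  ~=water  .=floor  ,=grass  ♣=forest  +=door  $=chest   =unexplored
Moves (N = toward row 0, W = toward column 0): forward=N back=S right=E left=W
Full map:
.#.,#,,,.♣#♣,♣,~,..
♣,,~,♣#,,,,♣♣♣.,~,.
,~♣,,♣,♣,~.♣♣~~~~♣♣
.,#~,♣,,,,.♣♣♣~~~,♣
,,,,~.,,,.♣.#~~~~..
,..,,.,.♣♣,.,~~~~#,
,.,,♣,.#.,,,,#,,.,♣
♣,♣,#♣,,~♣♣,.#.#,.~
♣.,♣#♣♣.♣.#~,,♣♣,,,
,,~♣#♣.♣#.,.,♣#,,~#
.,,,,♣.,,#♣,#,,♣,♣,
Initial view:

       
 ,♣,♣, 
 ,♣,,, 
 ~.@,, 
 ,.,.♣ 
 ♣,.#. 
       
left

       
 ,,♣,♣,
 ~,♣,,,
 ,~@,,,
 ,,.,.♣
 ,♣,.#.
       

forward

       
 ~,♣#, 
 ,,♣,♣,
 ~,@,,,
 ,~.,,,
 ,,.,.♣
 ,♣,.#.

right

       
~,♣#,, 
,,♣,♣, 
~,♣@,, 
,~.,,, 
,,.,.♣ 
,♣,.#. 

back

~,♣#,, 
,,♣,♣, 
~,♣,,, 
,~.@,, 
,,.,.♣ 
,♣,.#. 
       

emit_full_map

~,♣#,,
,,♣,♣,
~,♣,,,
,~.@,,
,,.,.♣
,♣,.#.

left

 ~,♣#,,
 ,,♣,♣,
 ~,♣,,,
 ,~@,,,
 ,,.,.♣
 ,♣,.#.
       

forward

       
 ~,♣#,,
 ,,♣,♣,
 ~,@,,,
 ,~.,,,
 ,,.,.♣
 ,♣,.#.

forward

#######
 ,#,,, 
 ~,♣#,,
 ,,@,♣,
 ~,♣,,,
 ,~.,,,
 ,,.,.♣

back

 ,#,,, 
 ~,♣#,,
 ,,♣,♣,
 ~,@,,,
 ,~.,,,
 ,,.,.♣
 ,♣,.#.

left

  ,#,,,
 ,~,♣#,
 ♣,,♣,♣
 #~@♣,,
 ,,~.,,
 .,,.,.
  ,♣,.#

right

 ,#,,, 
,~,♣#,,
♣,,♣,♣,
#~,@,,,
,,~.,,,
.,,.,.♣
 ,♣,.#.

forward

#######
 ,#,,, 
,~,♣#,,
♣,,@,♣,
#~,♣,,,
,,~.,,,
.,,.,.♣

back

 ,#,,, 
,~,♣#,,
♣,,♣,♣,
#~,@,,,
,,~.,,,
.,,.,.♣
 ,♣,.#.
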